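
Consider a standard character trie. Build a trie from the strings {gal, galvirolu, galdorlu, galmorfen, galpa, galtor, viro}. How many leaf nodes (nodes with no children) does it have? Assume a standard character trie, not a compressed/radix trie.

Leaves are exactly the stored words that no other stored word extends.
Those words: "galdorlu", "galmorfen", "galpa", "galtor", "galvirolu", "viro"
Leaf count: 6

6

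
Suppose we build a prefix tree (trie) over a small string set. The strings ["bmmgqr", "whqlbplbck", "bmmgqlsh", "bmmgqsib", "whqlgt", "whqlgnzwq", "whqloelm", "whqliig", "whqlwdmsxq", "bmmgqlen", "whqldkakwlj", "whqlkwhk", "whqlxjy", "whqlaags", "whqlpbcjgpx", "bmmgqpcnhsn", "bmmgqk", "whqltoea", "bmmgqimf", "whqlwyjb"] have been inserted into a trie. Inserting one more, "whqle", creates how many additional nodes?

1

"whql" is already a path in the trie; the remaining "e" must be added.
New nodes needed: |"whqle"| − 4 = 5 − 4 = 1.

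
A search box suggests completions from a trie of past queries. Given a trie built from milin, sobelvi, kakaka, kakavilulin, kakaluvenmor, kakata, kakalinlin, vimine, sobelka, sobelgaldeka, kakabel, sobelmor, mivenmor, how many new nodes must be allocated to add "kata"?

2

Walking "kata" from the root, the first 2 characters ("ka") follow existing edges; "t" is the first miss.
New nodes needed: |"kata"| − 2 = 4 − 2 = 2.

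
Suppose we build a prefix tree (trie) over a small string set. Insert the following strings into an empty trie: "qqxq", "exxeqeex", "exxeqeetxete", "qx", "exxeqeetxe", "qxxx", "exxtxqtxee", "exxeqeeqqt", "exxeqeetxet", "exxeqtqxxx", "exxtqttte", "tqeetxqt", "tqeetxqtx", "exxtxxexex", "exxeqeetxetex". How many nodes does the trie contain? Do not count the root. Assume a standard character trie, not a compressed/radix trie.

55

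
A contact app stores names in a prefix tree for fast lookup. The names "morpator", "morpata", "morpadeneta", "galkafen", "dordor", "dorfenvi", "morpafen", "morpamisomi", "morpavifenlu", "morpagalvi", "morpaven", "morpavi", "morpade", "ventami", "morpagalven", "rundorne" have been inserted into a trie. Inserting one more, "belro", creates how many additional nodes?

5

"belro" shares no prefix with any stored word, so all 5 characters open new nodes.
5 − 0 = 5 new nodes.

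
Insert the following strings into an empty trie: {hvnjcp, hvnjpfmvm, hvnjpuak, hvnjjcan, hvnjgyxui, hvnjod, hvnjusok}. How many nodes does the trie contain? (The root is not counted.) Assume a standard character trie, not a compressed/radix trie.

29

Count nodes per top-level branch (shared prefixes stored once):
  'h'-branch (hvnjcp, hvnjgyxui, hvnjjcan, hvnjod, hvnjpfmvm, hvnjpuak, hvnjusok): 29 nodes
Sum: 29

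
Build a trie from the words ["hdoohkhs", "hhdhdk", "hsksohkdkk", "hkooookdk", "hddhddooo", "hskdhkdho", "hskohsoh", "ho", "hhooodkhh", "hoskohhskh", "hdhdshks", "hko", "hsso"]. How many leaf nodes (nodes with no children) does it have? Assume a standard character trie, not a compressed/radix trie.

11

A leaf is a node with no children — equivalently, the end of a word that is not a proper prefix of any other stored word.
Those words: "hddhddooo", "hdhdshks", "hdoohkhs", "hhdhdk", "hhooodkhh", "hkooookdk", "hoskohhskh", "hskdhkdho", "hskohsoh", "hsksohkdkk", "hsso"
Leaf count: 11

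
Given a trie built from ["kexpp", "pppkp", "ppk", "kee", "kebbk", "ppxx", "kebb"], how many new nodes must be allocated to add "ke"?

0

Every character of "ke" already lies on an existing path (it is a prefix of some stored word).
No new nodes are needed: 0.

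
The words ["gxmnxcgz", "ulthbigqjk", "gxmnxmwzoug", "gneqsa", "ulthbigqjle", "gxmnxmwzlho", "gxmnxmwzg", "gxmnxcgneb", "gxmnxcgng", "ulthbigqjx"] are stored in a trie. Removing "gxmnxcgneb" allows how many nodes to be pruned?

2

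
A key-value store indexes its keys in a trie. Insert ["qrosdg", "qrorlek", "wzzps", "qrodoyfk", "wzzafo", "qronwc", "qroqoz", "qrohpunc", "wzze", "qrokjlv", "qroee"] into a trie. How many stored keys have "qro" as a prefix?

8

Traverse to the node for "qro", then collect every word in that subtree.
Words under "qro": qrodoyfk, qroee, qrohpunc, qrokjlv, qronwc, qroqoz, qrorlek, qrosdg
Count: 8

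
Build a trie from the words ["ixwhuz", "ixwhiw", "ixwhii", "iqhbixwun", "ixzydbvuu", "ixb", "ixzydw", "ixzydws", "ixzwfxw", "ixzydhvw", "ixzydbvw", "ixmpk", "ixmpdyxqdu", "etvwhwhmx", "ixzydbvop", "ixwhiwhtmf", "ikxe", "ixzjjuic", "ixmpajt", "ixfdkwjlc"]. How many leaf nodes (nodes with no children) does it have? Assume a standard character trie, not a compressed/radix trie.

18

Leaves are exactly the stored words that no other stored word extends.
Those words: "etvwhwhmx", "ikxe", "iqhbixwun", "ixb", "ixfdkwjlc", "ixmpajt", "ixmpdyxqdu", "ixmpk", "ixwhii", "ixwhiwhtmf", "ixwhuz", "ixzjjuic", "ixzwfxw", "ixzydbvop", "ixzydbvuu", "ixzydbvw", "ixzydhvw", "ixzydws"
Leaf count: 18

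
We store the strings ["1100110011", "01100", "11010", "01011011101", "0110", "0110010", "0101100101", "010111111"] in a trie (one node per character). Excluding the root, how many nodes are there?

Trie structure (* marks end of a word):
(root)
├─ 0
│  └─ 1
│     ├─ 0
│     │  └─ 1
│     │     └─ 1
│     │        ├─ 0
│     │        │  ├─ 0
│     │        │  │  └─ 1
│     │        │  │     └─ 0
│     │        │  │        └─ 1 *
│     │        │  └─ 1
│     │        │     └─ 1
│     │        │        └─ 1
│     │        │           └─ 0
│     │        │              └─ 1 *
│     │        └─ 1
│     │           └─ 1
│     │              └─ 1
│     │                 └─ 1 *
│     └─ 1
│        └─ 0 *
│           └─ 0 *
│              └─ 1
│                 └─ 0 *
└─ 1
   └─ 1
      └─ 0
         ├─ 0
         │  └─ 1
         │     └─ 1
         │        └─ 0
         │           └─ 0
         │              └─ 1
         │                 └─ 1 *
         └─ 1
            └─ 0 *
Counting every labelled node above: 36.

36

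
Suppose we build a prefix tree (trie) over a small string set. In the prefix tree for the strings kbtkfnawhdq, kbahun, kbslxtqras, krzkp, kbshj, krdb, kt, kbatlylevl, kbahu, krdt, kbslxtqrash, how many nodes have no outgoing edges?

A leaf is a node with no children — equivalently, the end of a word that is not a proper prefix of any other stored word.
Those words: "kbahun", "kbatlylevl", "kbshj", "kbslxtqrash", "kbtkfnawhdq", "krdb", "krdt", "krzkp", "kt"
Leaf count: 9

9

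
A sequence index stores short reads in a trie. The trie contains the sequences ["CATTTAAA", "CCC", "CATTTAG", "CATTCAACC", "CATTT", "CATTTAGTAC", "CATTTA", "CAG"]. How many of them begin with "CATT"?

Filter for entries beginning with "CATT":
Words under "CATT": CATTCAACC, CATTT, CATTTA, CATTTAAA, CATTTAG, CATTTAGTAC
Count: 6

6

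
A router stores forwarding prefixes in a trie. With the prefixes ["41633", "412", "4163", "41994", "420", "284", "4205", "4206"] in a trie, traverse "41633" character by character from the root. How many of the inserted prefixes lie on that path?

2

Check each prefix of "41633" against the stored set — each match is an end-marker on the path.
Prefixes of the query that are stored words: "4163", "41633"
Count: 2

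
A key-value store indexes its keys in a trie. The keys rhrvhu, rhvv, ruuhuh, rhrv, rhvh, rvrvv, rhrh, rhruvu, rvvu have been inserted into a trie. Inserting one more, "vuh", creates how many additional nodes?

3

Nothing in the trie begins with "v"; the whole of "vuh" is new.
3 − 0 = 3 new nodes.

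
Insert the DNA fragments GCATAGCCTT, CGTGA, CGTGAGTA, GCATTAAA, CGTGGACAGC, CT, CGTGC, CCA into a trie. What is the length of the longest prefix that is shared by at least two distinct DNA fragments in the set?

The deepest shared node is where two words last agree before diverging.
e.g. "CGTGA" and "CGTGAGTA" share the prefix "CGTGA" of length 5; no pair shares a longer one.
Longest shared-prefix length: 5

5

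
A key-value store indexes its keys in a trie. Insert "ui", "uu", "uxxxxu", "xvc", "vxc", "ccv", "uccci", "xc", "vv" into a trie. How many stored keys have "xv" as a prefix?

Walk to "xv"; the words in its subtree are exactly those with that prefix.
Words under "xv": xvc
Count: 1

1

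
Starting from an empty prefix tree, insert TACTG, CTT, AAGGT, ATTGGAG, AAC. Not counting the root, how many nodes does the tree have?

Trie structure (* marks end of a word):
(root)
├─ A
│  ├─ A
│  │  ├─ C *
│  │  └─ G
│  │     └─ G
│  │        └─ T *
│  └─ T
│     └─ T
│        └─ G
│           └─ G
│              └─ A
│                 └─ G *
├─ C
│  └─ T
│     └─ T *
└─ T
   └─ A
      └─ C
         └─ T
            └─ G *
Counting every labelled node above: 20.

20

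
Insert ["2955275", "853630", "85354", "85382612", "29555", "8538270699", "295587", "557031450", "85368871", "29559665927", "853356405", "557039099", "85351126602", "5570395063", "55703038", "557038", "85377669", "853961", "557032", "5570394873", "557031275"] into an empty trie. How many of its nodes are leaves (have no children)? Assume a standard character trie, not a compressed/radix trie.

21

Leaves are exactly the stored words that no other stored word extends.
Those words: "2955275", "29555", "295587", "29559665927", "55703038", "557031275", "557031450", "557032", "557038", "557039099", "5570394873", "5570395063", "853356405", "85351126602", "85354", "853630", "85368871", "85377669", "85382612", "8538270699", "853961"
Leaf count: 21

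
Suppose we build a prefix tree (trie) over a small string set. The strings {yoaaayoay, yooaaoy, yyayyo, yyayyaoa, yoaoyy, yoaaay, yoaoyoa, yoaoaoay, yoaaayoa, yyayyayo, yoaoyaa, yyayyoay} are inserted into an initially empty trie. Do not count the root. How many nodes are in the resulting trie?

37

Count nodes per top-level branch (shared prefixes stored once):
  'y'-branch (yoaaay, yoaaayoa, yoaaayoay, yoaoaoay, yoaoyaa, yoaoyoa, yoaoyy, yooaaoy, yyayyaoa, yyayyayo, yyayyo, yyayyoay): 37 nodes
Sum: 37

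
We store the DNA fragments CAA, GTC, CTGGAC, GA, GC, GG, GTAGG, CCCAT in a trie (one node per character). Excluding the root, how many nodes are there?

Trace insertions, counting only characters that open a new branch:
  "CAA" → 3 new (C, A, A)
  "GTC" → 3 new (G, T, C)
  "CTGGAC" → prefix "C" already present; 5 new (T, G, G, A, C)
  "GA" → prefix "G" already present; 1 new (A)
  "GC" → prefix "G" already present; 1 new (C)
  "GG" → prefix "G" already present; 1 new (G)
  "GTAGG" → prefix "GT" already present; 3 new (A, G, G)
  "CCCAT" → prefix "C" already present; 4 new (C, C, A, T)
Total nodes = 3 + 3 + 5 + 1 + 1 + 1 + 3 + 4 = 21

21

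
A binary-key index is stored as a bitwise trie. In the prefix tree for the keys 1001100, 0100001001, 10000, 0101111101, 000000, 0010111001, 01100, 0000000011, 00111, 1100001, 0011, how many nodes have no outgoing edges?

Leaves are exactly the stored words that no other stored word extends.
Those words: "0000000011", "0010111001", "00111", "0100001001", "0101111101", "01100", "10000", "1001100", "1100001"
Leaf count: 9

9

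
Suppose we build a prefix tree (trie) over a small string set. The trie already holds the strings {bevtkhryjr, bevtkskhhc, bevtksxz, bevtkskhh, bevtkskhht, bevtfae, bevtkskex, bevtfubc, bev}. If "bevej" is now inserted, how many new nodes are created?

2

"bev" is already a path in the trie; the remaining "ej" must be added.
New nodes needed: |"bevej"| − 3 = 5 − 3 = 2.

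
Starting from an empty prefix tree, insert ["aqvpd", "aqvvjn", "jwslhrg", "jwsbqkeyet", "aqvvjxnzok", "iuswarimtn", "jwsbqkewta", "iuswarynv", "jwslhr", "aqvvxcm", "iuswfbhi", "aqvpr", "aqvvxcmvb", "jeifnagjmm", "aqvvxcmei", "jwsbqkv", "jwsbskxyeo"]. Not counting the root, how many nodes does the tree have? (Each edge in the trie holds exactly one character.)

Count nodes per top-level branch (shared prefixes stored once):
  'a'-branch (aqvpd, aqvpr, aqvvjn, aqvvjxnzok, aqvvxcm, aqvvxcmei, aqvvxcmvb): 21 nodes
  'i'-branch (iuswarimtn, iuswarynv, iuswfbhi): 17 nodes
  'j'-branch (jeifnagjmm, jwsbqkewta, jwsbqkeyet, jwsbqkv, jwsbskxyeo, jwslhr, jwslhrg): 33 nodes
Sum: 71

71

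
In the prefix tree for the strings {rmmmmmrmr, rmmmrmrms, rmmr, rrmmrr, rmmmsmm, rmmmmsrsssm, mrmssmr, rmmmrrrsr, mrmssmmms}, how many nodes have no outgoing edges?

Leaves are exactly the stored words that no other stored word extends.
Those words: "mrmssmmms", "mrmssmr", "rmmmmmrmr", "rmmmmsrsssm", "rmmmrmrms", "rmmmrrrsr", "rmmmsmm", "rmmr", "rrmmrr"
Leaf count: 9

9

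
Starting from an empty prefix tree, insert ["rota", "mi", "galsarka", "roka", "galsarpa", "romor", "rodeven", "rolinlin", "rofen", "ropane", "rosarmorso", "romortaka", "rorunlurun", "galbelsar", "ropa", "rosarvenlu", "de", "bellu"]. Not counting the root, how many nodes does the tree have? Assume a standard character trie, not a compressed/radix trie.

77

Insert word by word; a character creates a node only if that edge doesn't already exist:
  "rota" → 4 new (r, o, t, a)
  "mi" → 2 new (m, i)
  "galsarka" → 8 new (g, a, l, s, a, r, k, a)
  "roka" → prefix "ro" already present; 2 new (k, a)
  "galsarpa" → prefix "galsar" already present; 2 new (p, a)
  "romor" → prefix "ro" already present; 3 new (m, o, r)
  "rodeven" → prefix "ro" already present; 5 new (d, e, v, e, n)
  "rolinlin" → prefix "ro" already present; 6 new (l, i, n, l, i, n)
  "rofen" → prefix "ro" already present; 3 new (f, e, n)
  "ropane" → prefix "ro" already present; 4 new (p, a, n, e)
  "rosarmorso" → prefix "ro" already present; 8 new (s, a, r, m, o, r, s, o)
  "romortaka" → prefix "romor" already present; 4 new (t, a, k, a)
  "rorunlurun" → prefix "ro" already present; 8 new (r, u, n, l, u, r, u, n)
  "galbelsar" → prefix "gal" already present; 6 new (b, e, l, s, a, r)
  "ropa" → prefix "ropa" already present; 0 new (none)
  "rosarvenlu" → prefix "rosar" already present; 5 new (v, e, n, l, u)
  "de" → 2 new (d, e)
  "bellu" → 5 new (b, e, l, l, u)
Total nodes = 4 + 2 + 8 + 2 + 2 + 3 + 5 + 6 + 3 + 4 + 8 + 4 + 8 + 6 + 0 + 5 + 2 + 5 = 77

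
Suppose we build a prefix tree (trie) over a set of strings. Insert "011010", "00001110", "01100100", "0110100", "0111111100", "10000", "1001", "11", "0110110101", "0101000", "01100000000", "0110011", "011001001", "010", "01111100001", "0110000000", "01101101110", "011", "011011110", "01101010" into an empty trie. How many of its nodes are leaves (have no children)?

15

Leaves are exactly the stored words that no other stored word extends.
Those words: "00001110", "0101000", "01100000000", "011001001", "0110011", "0110100", "01101010", "0110110101", "01101101110", "011011110", "01111100001", "0111111100", "10000", "1001", "11"
Leaf count: 15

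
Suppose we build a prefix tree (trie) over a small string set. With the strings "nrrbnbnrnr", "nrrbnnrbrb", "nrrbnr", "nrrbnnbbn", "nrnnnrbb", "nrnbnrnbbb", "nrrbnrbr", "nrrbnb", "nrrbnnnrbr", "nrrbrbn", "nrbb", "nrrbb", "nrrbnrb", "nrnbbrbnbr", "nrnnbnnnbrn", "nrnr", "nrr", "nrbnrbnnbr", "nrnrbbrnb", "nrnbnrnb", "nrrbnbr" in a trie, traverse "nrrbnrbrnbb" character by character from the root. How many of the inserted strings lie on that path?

4

Walk "nrrbnrbrnbb" from the root; an end-of-word marker is hit whenever a stored word is a prefix of "nrrbnrbrnbb".
Prefixes of the query that are stored words: "nrr", "nrrbnr", "nrrbnrb", "nrrbnrbr"
Count: 4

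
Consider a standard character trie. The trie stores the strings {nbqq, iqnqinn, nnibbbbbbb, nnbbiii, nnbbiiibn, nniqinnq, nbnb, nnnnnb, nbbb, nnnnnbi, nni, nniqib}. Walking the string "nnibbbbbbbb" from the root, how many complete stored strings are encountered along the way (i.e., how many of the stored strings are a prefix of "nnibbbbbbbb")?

Traverse "nnibbbbbbbb" character by character; count nodes along the way that are marked as word ends.
Prefixes of the query that are stored words: "nni", "nnibbbbbbb"
Count: 2

2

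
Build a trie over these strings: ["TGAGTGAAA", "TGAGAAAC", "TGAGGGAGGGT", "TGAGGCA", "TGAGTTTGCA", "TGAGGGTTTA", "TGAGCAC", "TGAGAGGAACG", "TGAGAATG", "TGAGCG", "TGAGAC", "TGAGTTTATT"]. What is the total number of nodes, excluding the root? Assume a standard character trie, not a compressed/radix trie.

47

Insert word by word; a character creates a node only if that edge doesn't already exist:
  "TGAGTGAAA" → 9 new (T, G, A, G, T, G, A, A, A)
  "TGAGAAAC" → prefix "TGAG" already present; 4 new (A, A, A, C)
  "TGAGGGAGGGT" → prefix "TGAG" already present; 7 new (G, G, A, G, G, G, T)
  "TGAGGCA" → prefix "TGAGG" already present; 2 new (C, A)
  "TGAGTTTGCA" → prefix "TGAGT" already present; 5 new (T, T, G, C, A)
  "TGAGGGTTTA" → prefix "TGAGGG" already present; 4 new (T, T, T, A)
  "TGAGCAC" → prefix "TGAG" already present; 3 new (C, A, C)
  "TGAGAGGAACG" → prefix "TGAGA" already present; 6 new (G, G, A, A, C, G)
  "TGAGAATG" → prefix "TGAGAA" already present; 2 new (T, G)
  "TGAGCG" → prefix "TGAGC" already present; 1 new (G)
  "TGAGAC" → prefix "TGAGA" already present; 1 new (C)
  "TGAGTTTATT" → prefix "TGAGTTT" already present; 3 new (A, T, T)
Total nodes = 9 + 4 + 7 + 2 + 5 + 4 + 3 + 6 + 2 + 1 + 1 + 3 = 47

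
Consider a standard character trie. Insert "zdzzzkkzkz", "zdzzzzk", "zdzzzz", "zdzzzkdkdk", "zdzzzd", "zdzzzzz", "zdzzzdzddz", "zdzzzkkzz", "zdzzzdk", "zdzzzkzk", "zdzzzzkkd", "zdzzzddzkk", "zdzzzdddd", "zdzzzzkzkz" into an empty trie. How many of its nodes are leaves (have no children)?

A leaf is a node with no children — equivalently, the end of a word that is not a proper prefix of any other stored word.
Those words: "zdzzzdddd", "zdzzzddzkk", "zdzzzdk", "zdzzzdzddz", "zdzzzkdkdk", "zdzzzkkzkz", "zdzzzkkzz", "zdzzzkzk", "zdzzzzkkd", "zdzzzzkzkz", "zdzzzzz"
Leaf count: 11

11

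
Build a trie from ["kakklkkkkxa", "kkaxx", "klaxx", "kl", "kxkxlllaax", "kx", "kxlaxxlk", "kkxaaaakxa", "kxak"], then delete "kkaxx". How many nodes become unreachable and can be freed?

3

A node on "kkaxx"'s path can go only if nothing else ends at it or branches off below it.
The suffix "axx" (3 nodes) is used only by "kkaxx"; the node for "kk" still has the child "x", so pruning stops there.
Nodes removed: 3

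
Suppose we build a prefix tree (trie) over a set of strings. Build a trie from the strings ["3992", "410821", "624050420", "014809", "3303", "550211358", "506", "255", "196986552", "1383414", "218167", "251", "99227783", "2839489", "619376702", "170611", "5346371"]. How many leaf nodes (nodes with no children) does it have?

Leaves are exactly the stored words that no other stored word extends.
Those words: "014809", "1383414", "170611", "196986552", "218167", "251", "255", "2839489", "3303", "3992", "410821", "506", "5346371", "550211358", "619376702", "624050420", "99227783"
Leaf count: 17

17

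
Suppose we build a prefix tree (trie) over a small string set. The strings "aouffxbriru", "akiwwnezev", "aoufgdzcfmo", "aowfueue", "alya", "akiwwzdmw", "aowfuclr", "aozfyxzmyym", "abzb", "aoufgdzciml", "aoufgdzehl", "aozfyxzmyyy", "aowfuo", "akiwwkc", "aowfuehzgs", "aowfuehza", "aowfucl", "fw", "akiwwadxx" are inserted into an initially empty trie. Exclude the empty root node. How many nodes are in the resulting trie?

Insert word by word; a character creates a node only if that edge doesn't already exist:
  "aouffxbriru" → 11 new (a, o, u, f, f, x, b, r, i, r, u)
  "akiwwnezev" → prefix "a" already present; 9 new (k, i, w, w, n, e, z, e, v)
  "aoufgdzcfmo" → prefix "aouf" already present; 7 new (g, d, z, c, f, m, o)
  "aowfueue" → prefix "ao" already present; 6 new (w, f, u, e, u, e)
  "alya" → prefix "a" already present; 3 new (l, y, a)
  "akiwwzdmw" → prefix "akiww" already present; 4 new (z, d, m, w)
  "aowfuclr" → prefix "aowfu" already present; 3 new (c, l, r)
  "aozfyxzmyym" → prefix "ao" already present; 9 new (z, f, y, x, z, m, y, y, m)
  "abzb" → prefix "a" already present; 3 new (b, z, b)
  "aoufgdzciml" → prefix "aoufgdzc" already present; 3 new (i, m, l)
  "aoufgdzehl" → prefix "aoufgdz" already present; 3 new (e, h, l)
  "aozfyxzmyyy" → prefix "aozfyxzmyy" already present; 1 new (y)
  "aowfuo" → prefix "aowfu" already present; 1 new (o)
  "akiwwkc" → prefix "akiww" already present; 2 new (k, c)
  "aowfuehzgs" → prefix "aowfue" already present; 4 new (h, z, g, s)
  "aowfuehza" → prefix "aowfuehz" already present; 1 new (a)
  "aowfucl" → prefix "aowfucl" already present; 0 new (none)
  "fw" → 2 new (f, w)
  "akiwwadxx" → prefix "akiww" already present; 4 new (a, d, x, x)
Total nodes = 11 + 9 + 7 + 6 + 3 + 4 + 3 + 9 + 3 + 3 + 3 + 1 + 1 + 2 + 4 + 1 + 0 + 2 + 4 = 76

76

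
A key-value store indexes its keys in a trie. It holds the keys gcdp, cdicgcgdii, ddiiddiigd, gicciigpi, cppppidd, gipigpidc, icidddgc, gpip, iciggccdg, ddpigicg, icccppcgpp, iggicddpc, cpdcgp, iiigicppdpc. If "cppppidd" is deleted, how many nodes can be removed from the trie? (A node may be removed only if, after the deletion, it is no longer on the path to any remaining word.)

6

After clearing the end-marker at "cppppidd", prune upward until reaching a node still needed by another word.
The suffix "pppidd" (6 nodes) is used only by "cppppidd"; the node for "cp" still has the child "d", so pruning stops there.
Nodes removed: 6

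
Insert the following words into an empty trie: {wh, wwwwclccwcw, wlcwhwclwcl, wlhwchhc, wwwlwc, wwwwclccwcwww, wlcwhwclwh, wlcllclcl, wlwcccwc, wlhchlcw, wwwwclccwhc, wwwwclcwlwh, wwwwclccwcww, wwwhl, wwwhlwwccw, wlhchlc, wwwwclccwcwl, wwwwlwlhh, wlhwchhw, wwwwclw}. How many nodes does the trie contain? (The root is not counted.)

72

Count nodes per top-level branch (shared prefixes stored once):
  'w'-branch (wh, wlcllclcl, wlcwhwclwcl, wlcwhwclwh, wlhchlc, wlhchlcw, wlhwchhc, wlhwchhw, wlwcccwc, wwwhl, wwwhlwwccw, wwwlwc, wwwwclccwcw, wwwwclccwcwl, wwwwclccwcww, wwwwclccwcwww, wwwwclccwhc, wwwwclcwlwh, wwwwclw, wwwwlwlhh): 72 nodes
Sum: 72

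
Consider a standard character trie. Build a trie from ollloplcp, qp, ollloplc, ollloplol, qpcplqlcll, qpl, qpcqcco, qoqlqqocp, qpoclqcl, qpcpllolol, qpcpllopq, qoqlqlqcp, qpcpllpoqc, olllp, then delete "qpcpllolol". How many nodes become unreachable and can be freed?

A node on "qpcpllolol"'s path can go only if nothing else ends at it or branches off below it.
The suffix "lol" (3 nodes) is used only by "qpcpllolol"; the node for "qpcpllo" still has the child "p", so pruning stops there.
Nodes removed: 3

3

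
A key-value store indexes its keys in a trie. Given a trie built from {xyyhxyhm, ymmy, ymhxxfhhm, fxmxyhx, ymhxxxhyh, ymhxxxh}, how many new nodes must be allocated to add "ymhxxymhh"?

4

The longest prefix of "ymhxxymhh" already in the trie is "ymhxx" (length 5).
So 9 − 5 = 4 new nodes.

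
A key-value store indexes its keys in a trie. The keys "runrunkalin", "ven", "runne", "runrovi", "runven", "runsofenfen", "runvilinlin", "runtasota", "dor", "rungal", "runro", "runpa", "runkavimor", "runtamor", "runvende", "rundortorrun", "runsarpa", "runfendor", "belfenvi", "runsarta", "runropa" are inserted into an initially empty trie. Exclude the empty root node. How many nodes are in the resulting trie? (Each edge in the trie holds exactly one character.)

For each word, the new-node count is its length minus the longest prefix already in the trie:
  "runrunkalin" → 11 new (r, u, n, r, u, n, k, a, l, i, n)
  "ven" → 3 new (v, e, n)
  "runne" → prefix "run" already present; 2 new (n, e)
  "runrovi" → prefix "runr" already present; 3 new (o, v, i)
  "runven" → prefix "run" already present; 3 new (v, e, n)
  "runsofenfen" → prefix "run" already present; 8 new (s, o, f, e, n, f, e, n)
  "runvilinlin" → prefix "runv" already present; 7 new (i, l, i, n, l, i, n)
  "runtasota" → prefix "run" already present; 6 new (t, a, s, o, t, a)
  "dor" → 3 new (d, o, r)
  "rungal" → prefix "run" already present; 3 new (g, a, l)
  "runro" → prefix "runro" already present; 0 new (none)
  "runpa" → prefix "run" already present; 2 new (p, a)
  "runkavimor" → prefix "run" already present; 7 new (k, a, v, i, m, o, r)
  "runtamor" → prefix "runta" already present; 3 new (m, o, r)
  "runvende" → prefix "runven" already present; 2 new (d, e)
  "rundortorrun" → prefix "run" already present; 9 new (d, o, r, t, o, r, r, u, n)
  "runsarpa" → prefix "runs" already present; 4 new (a, r, p, a)
  "runfendor" → prefix "run" already present; 6 new (f, e, n, d, o, r)
  "belfenvi" → 8 new (b, e, l, f, e, n, v, i)
  "runsarta" → prefix "runsar" already present; 2 new (t, a)
  "runropa" → prefix "runro" already present; 2 new (p, a)
Total nodes = 11 + 3 + 2 + 3 + 3 + 8 + 7 + 6 + 3 + 3 + 0 + 2 + 7 + 3 + 2 + 9 + 4 + 6 + 8 + 2 + 2 = 94

94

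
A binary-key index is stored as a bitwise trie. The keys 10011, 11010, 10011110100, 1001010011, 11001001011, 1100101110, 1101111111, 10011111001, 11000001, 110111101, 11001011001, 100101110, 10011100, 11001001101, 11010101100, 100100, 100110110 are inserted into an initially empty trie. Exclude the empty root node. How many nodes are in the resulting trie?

Count nodes per top-level branch (shared prefixes stored once):
  '1'-branch (100100, 1001010011, 100101110, 10011, 100110110, 10011100, 10011110100, 10011111001, 11000001, 11001001011, 11001001101, 11001011001, 1100101110, 11010, 11010101100, 110111101, 1101111111): 71 nodes
Sum: 71

71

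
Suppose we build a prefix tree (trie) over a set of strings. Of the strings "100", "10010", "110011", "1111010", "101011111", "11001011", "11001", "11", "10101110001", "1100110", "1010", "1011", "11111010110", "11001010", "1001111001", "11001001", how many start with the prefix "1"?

16

Traverse to the node for "1", then collect every word in that subtree.
Words under "1": 100, 10010, 1001111001, 1010, 10101110001, 101011111, 1011, 11, 11001, 11001001, 11001010, 11001011, 110011, 1100110, 1111010, 11111010110
Count: 16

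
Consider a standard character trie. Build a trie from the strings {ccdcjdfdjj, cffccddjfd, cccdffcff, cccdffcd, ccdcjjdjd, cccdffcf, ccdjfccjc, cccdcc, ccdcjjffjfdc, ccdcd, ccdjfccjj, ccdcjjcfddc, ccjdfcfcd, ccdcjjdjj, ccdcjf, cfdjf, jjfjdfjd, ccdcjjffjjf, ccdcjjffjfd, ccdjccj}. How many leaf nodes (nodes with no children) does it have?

Leaves are exactly the stored words that no other stored word extends.
Those words: "cccdcc", "cccdffcd", "cccdffcff", "ccdcd", "ccdcjdfdjj", "ccdcjf", "ccdcjjcfddc", "ccdcjjdjd", "ccdcjjdjj", "ccdcjjffjfdc", "ccdcjjffjjf", "ccdjccj", "ccdjfccjc", "ccdjfccjj", "ccjdfcfcd", "cfdjf", "cffccddjfd", "jjfjdfjd"
Leaf count: 18

18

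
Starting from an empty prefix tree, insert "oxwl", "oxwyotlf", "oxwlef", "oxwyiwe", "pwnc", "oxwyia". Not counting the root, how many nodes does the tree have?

19

Trace insertions, counting only characters that open a new branch:
  "oxwl" → 4 new (o, x, w, l)
  "oxwyotlf" → prefix "oxw" already present; 5 new (y, o, t, l, f)
  "oxwlef" → prefix "oxwl" already present; 2 new (e, f)
  "oxwyiwe" → prefix "oxwy" already present; 3 new (i, w, e)
  "pwnc" → 4 new (p, w, n, c)
  "oxwyia" → prefix "oxwyi" already present; 1 new (a)
Total nodes = 4 + 5 + 2 + 3 + 4 + 1 = 19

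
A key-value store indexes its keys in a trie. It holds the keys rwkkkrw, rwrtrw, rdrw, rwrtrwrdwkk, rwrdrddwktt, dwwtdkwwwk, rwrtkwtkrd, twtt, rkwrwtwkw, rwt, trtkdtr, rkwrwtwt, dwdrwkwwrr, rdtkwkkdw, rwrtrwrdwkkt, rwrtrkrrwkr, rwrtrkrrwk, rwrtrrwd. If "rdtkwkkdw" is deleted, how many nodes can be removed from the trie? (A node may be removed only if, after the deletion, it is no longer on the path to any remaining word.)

7

Walk "rdtkwkkdw" from the leaf back toward the root, removing each node that no remaining word uses.
The suffix "tkwkkdw" (7 nodes) is used only by "rdtkwkkdw"; the node for "rd" still has the child "r", so pruning stops there.
Nodes removed: 7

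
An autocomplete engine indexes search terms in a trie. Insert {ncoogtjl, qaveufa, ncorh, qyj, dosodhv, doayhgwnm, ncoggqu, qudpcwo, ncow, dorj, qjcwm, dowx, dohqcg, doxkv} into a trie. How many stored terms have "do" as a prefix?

Filter for entries beginning with "do":
Matches: "doayhgwnm", "dohqcg", "dorj", "dosodhv", "dowx", "doxkv"
Count: 6

6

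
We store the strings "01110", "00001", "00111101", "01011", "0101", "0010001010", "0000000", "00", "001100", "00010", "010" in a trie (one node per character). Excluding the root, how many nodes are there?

For each word, the new-node count is its length minus the longest prefix already in the trie:
  "01110" → 5 new (0, 1, 1, 1, 0)
  "00001" → prefix "0" already present; 4 new (0, 0, 0, 1)
  "00111101" → prefix "00" already present; 6 new (1, 1, 1, 1, 0, 1)
  "01011" → prefix "01" already present; 3 new (0, 1, 1)
  "0101" → prefix "0101" already present; 0 new (none)
  "0010001010" → prefix "001" already present; 7 new (0, 0, 0, 1, 0, 1, 0)
  "0000000" → prefix "0000" already present; 3 new (0, 0, 0)
  "00" → prefix "00" already present; 0 new (none)
  "001100" → prefix "0011" already present; 2 new (0, 0)
  "00010" → prefix "000" already present; 2 new (1, 0)
  "010" → prefix "010" already present; 0 new (none)
Total nodes = 5 + 4 + 6 + 3 + 0 + 7 + 3 + 0 + 2 + 2 + 0 = 32

32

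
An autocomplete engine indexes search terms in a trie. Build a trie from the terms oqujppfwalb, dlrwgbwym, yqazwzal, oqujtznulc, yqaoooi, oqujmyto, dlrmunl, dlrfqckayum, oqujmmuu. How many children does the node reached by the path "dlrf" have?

The children of the "dlrf" node are the distinct next characters among strings starting with "dlrf".
Distinct next characters after "dlrf": q.
That node has 1 child edge.

1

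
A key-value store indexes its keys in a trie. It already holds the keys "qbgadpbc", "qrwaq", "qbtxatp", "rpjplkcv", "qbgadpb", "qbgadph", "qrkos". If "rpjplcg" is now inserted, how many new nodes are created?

2

"rpjpl" is already a path in the trie; the remaining "cg" must be added.
New nodes needed: |"rpjplcg"| − 5 = 7 − 5 = 2.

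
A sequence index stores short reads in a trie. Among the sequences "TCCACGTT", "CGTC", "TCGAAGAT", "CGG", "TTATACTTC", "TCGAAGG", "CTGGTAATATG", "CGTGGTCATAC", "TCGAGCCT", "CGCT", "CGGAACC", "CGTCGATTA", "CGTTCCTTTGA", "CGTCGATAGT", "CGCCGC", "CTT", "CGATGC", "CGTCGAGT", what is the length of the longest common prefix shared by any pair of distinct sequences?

Equivalently: take the maximum, over all pairs, of their longest common prefix length.
e.g. "CGTCGATAGT" and "CGTCGATTA" share the prefix "CGTCGAT" of length 7; no pair shares a longer one.
Longest shared-prefix length: 7

7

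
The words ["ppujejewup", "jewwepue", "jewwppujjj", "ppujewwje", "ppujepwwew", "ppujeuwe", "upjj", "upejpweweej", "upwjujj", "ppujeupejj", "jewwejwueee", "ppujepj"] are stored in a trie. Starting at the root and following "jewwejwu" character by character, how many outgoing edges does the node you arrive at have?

1

Walk "jewwejwu" from the root, arriving at one node.
Distinct next characters after "jewwejwu": e.
That node has 1 child edge.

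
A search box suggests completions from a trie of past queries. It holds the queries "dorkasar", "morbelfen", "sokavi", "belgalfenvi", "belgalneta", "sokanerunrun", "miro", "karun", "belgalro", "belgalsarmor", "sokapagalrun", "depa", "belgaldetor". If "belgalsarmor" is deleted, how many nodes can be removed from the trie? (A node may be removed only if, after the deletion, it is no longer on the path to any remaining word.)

6

Walk "belgalsarmor" from the leaf back toward the root, removing each node that no remaining word uses.
The suffix "sarmor" (6 nodes) is used only by "belgalsarmor"; the node for "belgal" still has the child "f", so pruning stops there.
Nodes removed: 6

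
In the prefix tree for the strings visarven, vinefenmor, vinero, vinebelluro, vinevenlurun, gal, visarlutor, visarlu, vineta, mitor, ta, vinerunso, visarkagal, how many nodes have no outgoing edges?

12

A leaf is a node with no children — equivalently, the end of a word that is not a proper prefix of any other stored word.
Those words: "gal", "mitor", "ta", "vinebelluro", "vinefenmor", "vinero", "vinerunso", "vineta", "vinevenlurun", "visarkagal", "visarlutor", "visarven"
Leaf count: 12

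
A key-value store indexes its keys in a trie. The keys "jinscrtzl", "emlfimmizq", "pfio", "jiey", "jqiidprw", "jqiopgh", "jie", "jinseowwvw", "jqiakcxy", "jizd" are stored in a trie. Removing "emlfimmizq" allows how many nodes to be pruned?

A node on "emlfimmizq"'s path can go only if nothing else ends at it or branches off below it.
No other word shares any prefix with "emlfimmizq", so all 10 of its nodes go.
Nodes removed: 10

10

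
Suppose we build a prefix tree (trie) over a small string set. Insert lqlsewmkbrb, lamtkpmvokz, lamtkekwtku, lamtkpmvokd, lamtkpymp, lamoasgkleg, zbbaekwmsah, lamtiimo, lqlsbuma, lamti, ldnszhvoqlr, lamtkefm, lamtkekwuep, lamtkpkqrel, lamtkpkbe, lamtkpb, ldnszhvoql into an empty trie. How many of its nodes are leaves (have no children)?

Leaves are exactly the stored words that no other stored word extends.
Those words: "lamoasgkleg", "lamtiimo", "lamtkefm", "lamtkekwtku", "lamtkekwuep", "lamtkpb", "lamtkpkbe", "lamtkpkqrel", "lamtkpmvokd", "lamtkpmvokz", "lamtkpymp", "ldnszhvoqlr", "lqlsbuma", "lqlsewmkbrb", "zbbaekwmsah"
Leaf count: 15

15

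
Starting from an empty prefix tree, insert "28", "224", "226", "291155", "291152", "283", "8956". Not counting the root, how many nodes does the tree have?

16

Trie structure (* marks end of a word):
(root)
├─ 2
│  ├─ 2
│  │  ├─ 4 *
│  │  └─ 6 *
│  ├─ 8 *
│  │  └─ 3 *
│  └─ 9
│     └─ 1
│        └─ 1
│           └─ 5
│              ├─ 2 *
│              └─ 5 *
└─ 8
   └─ 9
      └─ 5
         └─ 6 *
Counting every labelled node above: 16.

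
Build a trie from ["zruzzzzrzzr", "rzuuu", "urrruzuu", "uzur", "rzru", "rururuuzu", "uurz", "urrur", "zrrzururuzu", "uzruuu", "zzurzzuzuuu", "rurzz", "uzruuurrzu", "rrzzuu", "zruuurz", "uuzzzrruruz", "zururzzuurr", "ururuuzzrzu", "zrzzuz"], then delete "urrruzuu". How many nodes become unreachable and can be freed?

After clearing the end-marker at "urrruzuu", prune upward until reaching a node still needed by another word.
The suffix "ruzuu" (5 nodes) is used only by "urrruzuu"; the node for "urr" still has the child "u", so pruning stops there.
Nodes removed: 5

5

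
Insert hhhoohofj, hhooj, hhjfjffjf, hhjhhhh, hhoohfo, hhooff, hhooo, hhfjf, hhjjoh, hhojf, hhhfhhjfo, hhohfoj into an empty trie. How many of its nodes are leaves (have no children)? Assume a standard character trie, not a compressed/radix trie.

Leaves are exactly the stored words that no other stored word extends.
Those words: "hhfjf", "hhhfhhjfo", "hhhoohofj", "hhjfjffjf", "hhjhhhh", "hhjjoh", "hhohfoj", "hhojf", "hhooff", "hhoohfo", "hhooj", "hhooo"
Leaf count: 12

12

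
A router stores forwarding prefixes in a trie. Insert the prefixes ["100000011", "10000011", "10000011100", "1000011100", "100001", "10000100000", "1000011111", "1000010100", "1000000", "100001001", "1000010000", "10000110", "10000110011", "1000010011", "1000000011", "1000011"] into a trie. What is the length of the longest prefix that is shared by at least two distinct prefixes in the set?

Look for the deepest trie node that still has at least two words in its subtree.
"1000010000" and "10000100000" agree on "1000010000" (10 characters) before diverging; nothing deeper is shared.
Longest shared-prefix length: 10

10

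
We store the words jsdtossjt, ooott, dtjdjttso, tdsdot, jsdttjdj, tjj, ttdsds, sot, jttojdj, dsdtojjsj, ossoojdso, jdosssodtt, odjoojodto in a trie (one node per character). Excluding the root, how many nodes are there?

For each word, the new-node count is its length minus the longest prefix already in the trie:
  "jsdtossjt" → 9 new (j, s, d, t, o, s, s, j, t)
  "ooott" → 5 new (o, o, o, t, t)
  "dtjdjttso" → 9 new (d, t, j, d, j, t, t, s, o)
  "tdsdot" → 6 new (t, d, s, d, o, t)
  "jsdttjdj" → prefix "jsdt" already present; 4 new (t, j, d, j)
  "tjj" → prefix "t" already present; 2 new (j, j)
  "ttdsds" → prefix "t" already present; 5 new (t, d, s, d, s)
  "sot" → 3 new (s, o, t)
  "jttojdj" → prefix "j" already present; 6 new (t, t, o, j, d, j)
  "dsdtojjsj" → prefix "d" already present; 8 new (s, d, t, o, j, j, s, j)
  "ossoojdso" → prefix "o" already present; 8 new (s, s, o, o, j, d, s, o)
  "jdosssodtt" → prefix "j" already present; 9 new (d, o, s, s, s, o, d, t, t)
  "odjoojodto" → prefix "o" already present; 9 new (d, j, o, o, j, o, d, t, o)
Total nodes = 9 + 5 + 9 + 6 + 4 + 2 + 5 + 3 + 6 + 8 + 8 + 9 + 9 = 83

83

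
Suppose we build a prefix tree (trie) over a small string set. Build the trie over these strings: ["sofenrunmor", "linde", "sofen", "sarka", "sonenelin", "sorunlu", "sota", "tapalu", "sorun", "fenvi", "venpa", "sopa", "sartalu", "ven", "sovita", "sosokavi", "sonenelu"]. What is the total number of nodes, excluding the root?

67

For each word, the new-node count is its length minus the longest prefix already in the trie:
  "sofenrunmor" → 11 new (s, o, f, e, n, r, u, n, m, o, r)
  "linde" → 5 new (l, i, n, d, e)
  "sofen" → prefix "sofen" already present; 0 new (none)
  "sarka" → prefix "s" already present; 4 new (a, r, k, a)
  "sonenelin" → prefix "so" already present; 7 new (n, e, n, e, l, i, n)
  "sorunlu" → prefix "so" already present; 5 new (r, u, n, l, u)
  "sota" → prefix "so" already present; 2 new (t, a)
  "tapalu" → 6 new (t, a, p, a, l, u)
  "sorun" → prefix "sorun" already present; 0 new (none)
  "fenvi" → 5 new (f, e, n, v, i)
  "venpa" → 5 new (v, e, n, p, a)
  "sopa" → prefix "so" already present; 2 new (p, a)
  "sartalu" → prefix "sar" already present; 4 new (t, a, l, u)
  "ven" → prefix "ven" already present; 0 new (none)
  "sovita" → prefix "so" already present; 4 new (v, i, t, a)
  "sosokavi" → prefix "so" already present; 6 new (s, o, k, a, v, i)
  "sonenelu" → prefix "sonenel" already present; 1 new (u)
Total nodes = 11 + 5 + 0 + 4 + 7 + 5 + 2 + 6 + 0 + 5 + 5 + 2 + 4 + 0 + 4 + 6 + 1 = 67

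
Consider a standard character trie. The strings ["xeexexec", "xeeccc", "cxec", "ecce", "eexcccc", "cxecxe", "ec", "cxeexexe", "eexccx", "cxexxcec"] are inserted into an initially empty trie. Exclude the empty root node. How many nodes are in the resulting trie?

38

Count nodes per top-level branch (shared prefixes stored once):
  'c'-branch (cxec, cxecxe, cxeexexe, cxexxcec): 16 nodes
  'e'-branch (ec, ecce, eexcccc, eexccx): 11 nodes
  'x'-branch (xeeccc, xeexexec): 11 nodes
Sum: 38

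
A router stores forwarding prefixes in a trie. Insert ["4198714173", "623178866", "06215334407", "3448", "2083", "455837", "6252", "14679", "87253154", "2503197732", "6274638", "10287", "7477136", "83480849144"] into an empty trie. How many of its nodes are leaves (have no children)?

Leaves are exactly the stored words that no other stored word extends.
Those words: "06215334407", "10287", "14679", "2083", "2503197732", "3448", "4198714173", "455837", "623178866", "6252", "6274638", "7477136", "83480849144", "87253154"
Leaf count: 14

14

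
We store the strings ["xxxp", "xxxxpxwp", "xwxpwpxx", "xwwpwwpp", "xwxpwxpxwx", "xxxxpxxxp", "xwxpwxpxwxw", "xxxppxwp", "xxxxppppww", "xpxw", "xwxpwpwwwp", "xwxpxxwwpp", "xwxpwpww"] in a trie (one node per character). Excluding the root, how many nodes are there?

53

Count nodes per top-level branch (shared prefixes stored once):
  'x'-branch (xpxw, xwwpwwpp, xwxpwpww, xwxpwpwwwp, xwxpwpxx, xwxpwxpxwx, xwxpwxpxwxw, xwxpxxwwpp, xxxp, xxxppxwp, xxxxppppww, xxxxpxwp, xxxxpxxxp): 53 nodes
Sum: 53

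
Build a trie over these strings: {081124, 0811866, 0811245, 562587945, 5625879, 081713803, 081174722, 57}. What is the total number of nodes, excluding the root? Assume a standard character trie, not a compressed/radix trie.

Count nodes per top-level branch (shared prefixes stored once):
  '0'-branch (081124, 0811245, 081174722, 0811866, 081713803): 21 nodes
  '5'-branch (5625879, 562587945, 57): 10 nodes
Sum: 31

31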